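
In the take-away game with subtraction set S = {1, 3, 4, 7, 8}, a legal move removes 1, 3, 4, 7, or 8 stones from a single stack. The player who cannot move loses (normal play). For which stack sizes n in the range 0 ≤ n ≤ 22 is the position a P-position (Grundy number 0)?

0, 2, 11, 13, 22

G(0) = 0
G(1) = mex{0} = 1
G(2) = mex{1} = 0
G(3) = mex{0,0} = 1
G(4) = mex{1,1,0} = 2
G(5) = mex{2,0,1} = 3
G(6) = mex{3,1,0} = 2
G(7) = mex{2,2,1,0} = 3
G(8) = mex{3,3,2,1,0} = 4
G(9) = mex{4,2,3,0,1} = 5
G(10) = mex{5,3,2,1,0} = 4
G(11) = mex{4,4,3,2,1} = 0
G(12) = mex{0,5,4,3,2} = 1
G(13) = mex{1,4,5,2,3} = 0
G(14) = mex{0,0,4,3,2} = 1
G(15) = mex{1,1,0,4,3} = 2
G(16) = mex{2,0,1,5,4} = 3
G(17) = mex{3,1,0,4,5} = 2
G(18) = mex{2,2,1,0,4} = 3
G(19) = mex{3,3,2,1,0} = 4
G(20) = mex{4,2,3,0,1} = 5
G(21) = mex{5,3,2,1,0} = 4
G(22) = mex{4,4,3,2,1} = 0
P-positions are exactly the n with G(n) = 0.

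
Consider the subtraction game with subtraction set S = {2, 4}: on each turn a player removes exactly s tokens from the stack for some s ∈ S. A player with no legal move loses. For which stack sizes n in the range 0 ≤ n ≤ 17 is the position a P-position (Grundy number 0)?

n :  0  1  2  3  4  5  6  7  8  9 10 11 12 13 14 15 16 17
G :  0  0  1  1  2  2  0  0  1  1  2  2  0  0  1  1  2  2
P-positions are exactly the n with G(n) = 0.

0, 1, 6, 7, 12, 13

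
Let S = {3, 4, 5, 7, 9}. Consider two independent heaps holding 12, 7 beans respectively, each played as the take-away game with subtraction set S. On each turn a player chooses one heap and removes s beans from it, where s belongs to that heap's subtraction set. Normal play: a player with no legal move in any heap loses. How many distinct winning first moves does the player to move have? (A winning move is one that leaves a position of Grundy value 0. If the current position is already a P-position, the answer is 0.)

4

All heaps use S = {3, 4, 5, 7, 9}:
G(0) = 0
G(1) = mex{} = 0
G(2) = mex{} = 0
G(3) = mex{0} = 1
G(4) = mex{0,0} = 1
G(5) = mex{0,0,0} = 1
G(6) = mex{1,0,0} = 2
G(7) = mex{1,1,0,0} = 2
G(8) = mex{1,1,1,0} = 2
G(9) = mex{2,1,1,0,0} = 3
G(10) = mex{2,2,1,1,0} = 3
G(11) = mex{2,2,2,1,0} = 3
G(12) = mex{3,2,2,1,1} = 0
Heap A: G(12) = 0.
Heap B: G(7) = 2.
Combined Grundy value = 0 ⊕ 2 = 2.
A winning move leaves total XOR = 0, i.e. changes one component's Grundy value g to g ⊕ X where X is the current total.
Heap A: need g' = 0⊕2 = 2. Options: 12−3→G=3, 12−4→G=2, 12−5→G=2, 12−7→G=1, 12−9→G=1. Hits: 2.
Heap B: need g' = 2⊕2 = 0. Options: 7−3→G=1, 7−4→G=1, 7−5→G=0, 7−7→G=0. Hits: 2.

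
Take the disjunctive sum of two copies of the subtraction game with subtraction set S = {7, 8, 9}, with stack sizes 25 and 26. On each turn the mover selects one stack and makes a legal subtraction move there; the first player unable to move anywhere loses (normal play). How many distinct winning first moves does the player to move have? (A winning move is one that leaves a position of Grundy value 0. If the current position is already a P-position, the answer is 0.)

0

All stacks use S = {7, 8, 9}:
n :  0  1  2  3  4  5  6  7  8  9 10 11 12 13 14 15 16 17 18 19 20 21 22 23 24 25 26
G :  0  0  0  0  0  0  0  1  1  1  1  1  1  1  2  2  0  0  0  0  0  0  0  1  1  1  1
Stack A: G(25) = 1.
Stack B: G(26) = 1.
Combined Grundy value = 1 ⊕ 1 = 0.
A winning move leaves total XOR = 0, i.e. changes one component's Grundy value g to g ⊕ X where X is the current total.
Stack A: target g' = 1⊕0 = 1, but every legal move changes the Grundy value (mex property), so 0 moves.
Stack B: target g' = 1⊕0 = 1, but every legal move changes the Grundy value (mex property), so 0 moves.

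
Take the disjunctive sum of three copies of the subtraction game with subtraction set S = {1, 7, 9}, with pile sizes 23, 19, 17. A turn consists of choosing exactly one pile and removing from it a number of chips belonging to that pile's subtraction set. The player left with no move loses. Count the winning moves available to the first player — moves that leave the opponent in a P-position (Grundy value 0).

All piles use S = {1, 7, 9}:
G(0) = 0
G(1) = mex{0} = 1
G(2) = mex{1} = 0
G(3) = mex{0} = 1
G(4) = mex{1} = 0
G(5) = mex{0} = 1
G(6) = mex{1} = 0
G(7) = mex{0,0} = 1
G(8) = mex{1,1} = 0
G(9) = mex{0,0,0} = 1
G(10) = mex{1,1,1} = 0
G(11) = mex{0,0,0} = 1
G(12) = mex{1,1,1} = 0
G(13) = mex{0,0,0} = 1
G(14) = mex{1,1,1} = 0
G(15) = mex{0,0,0} = 1
G(16) = mex{1,1,1} = 0
G(17) = mex{0,0,0} = 1
G(18) = mex{1,1,1} = 0
G(19) = mex{0,0,0} = 1
G(20) = mex{1,1,1} = 0
G(21) = mex{0,0,0} = 1
G(22) = mex{1,1,1} = 0
G(23) = mex{0,0,0} = 1
Pile A: G(23) = 1.
Pile B: G(19) = 1.
Pile C: G(17) = 1.
Combined Grundy value = 1 ⊕ 1 ⊕ 1 = 1.
A winning move leaves total XOR = 0, i.e. changes one component's Grundy value g to g ⊕ X where X is the current total.
Pile A: need g' = 1⊕1 = 0. Options: 23−1→G=0, 23−7→G=0, 23−9→G=0. Hits: 3.
Pile B: need g' = 1⊕1 = 0. Options: 19−1→G=0, 19−7→G=0, 19−9→G=0. Hits: 3.
Pile C: need g' = 1⊕1 = 0. Options: 17−1→G=0, 17−7→G=0, 17−9→G=0. Hits: 3.

9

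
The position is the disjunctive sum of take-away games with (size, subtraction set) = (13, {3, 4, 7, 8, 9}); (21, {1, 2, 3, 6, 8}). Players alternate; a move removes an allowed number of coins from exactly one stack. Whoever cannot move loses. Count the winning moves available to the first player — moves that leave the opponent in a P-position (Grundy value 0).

Stack A, S = {3, 4, 7, 8, 9}:
n :  0  1  2  3  4  5  6  7  8  9 10 11 12 13
G :  0  0  0  1  1  1  2  2  2  3  3  3  0  0
G_A(13) = 0.
Stack B, S = {1, 2, 3, 6, 8}:
G(0) = 0
G(1) = mex{0} = 1
G(2) = mex{1,0} = 2
G(3) = mex{2,1,0} = 3
G(4) = mex{3,2,1} = 0
G(5) = mex{0,3,2} = 1
G(6) = mex{1,0,3,0} = 2
G(7) = mex{2,1,0,1} = 3
G(8) = mex{3,2,1,2,0} = 4
G(9) = mex{4,3,2,3,1} = 0
G(10) = mex{0,4,3,0,2} = 1
G(11) = mex{1,0,4,1,3} = 2
G(12) = mex{2,1,0,2,0} = 3
G(13) = mex{3,2,1,3,1} = 0
G(14) = mex{0,3,2,4,2} = 1
G(15) = mex{1,0,3,0,3} = 2
G(16) = mex{2,1,0,1,4} = 3
G(17) = mex{3,2,1,2,0} = 4
G(18) = mex{4,3,2,3,1} = 0
G(19) = mex{0,4,3,0,2} = 1
G(20) = mex{1,0,4,1,3} = 2
G(21) = mex{2,1,0,2,0} = 3
G_B(21) = 3.
Combined Grundy value = 0 ⊕ 3 = 3.
A winning move leaves total XOR = 0, i.e. changes one component's Grundy value g to g ⊕ X where X is the current total.
Stack A: need g' = 0⊕3 = 3. Options: 13−3→G=3, 13−4→G=3, 13−7→G=2, 13−8→G=1, 13−9→G=1. Hits: 2.
Stack B: need g' = 3⊕3 = 0. Options: 21−1→G=2, 21−2→G=1, 21−3→G=0, 21−6→G=2, 21−8→G=0. Hits: 2.

4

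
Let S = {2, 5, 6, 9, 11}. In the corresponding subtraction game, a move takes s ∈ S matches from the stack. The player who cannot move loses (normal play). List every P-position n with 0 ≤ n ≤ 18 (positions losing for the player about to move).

n :  0  1  2  3  4  5  6  7  8  9 10 11 12 13 14 15 16 17 18
G :  0  0  1  1  0  2  1  3  0  2  1  3  2  2  3  3  0  4  1
P-positions are exactly the n with G(n) = 0.

0, 1, 4, 8, 16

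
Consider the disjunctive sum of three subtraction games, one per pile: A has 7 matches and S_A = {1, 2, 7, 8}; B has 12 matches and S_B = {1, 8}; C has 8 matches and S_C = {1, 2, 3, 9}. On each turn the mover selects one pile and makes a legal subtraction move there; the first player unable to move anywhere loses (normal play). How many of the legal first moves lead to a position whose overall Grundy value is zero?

Pile A, S = {1, 2, 7, 8}:
G(0) = 0
G(1) = mex{0} = 1
G(2) = mex{1,0} = 2
G(3) = mex{2,1} = 0
G(4) = mex{0,2} = 1
G(5) = mex{1,0} = 2
G(6) = mex{2,1} = 0
G(7) = mex{0,2,0} = 1
G_A(7) = 1.
Pile B, S = {1, 8}:
G(0) = 0
G(1) = mex{0} = 1
G(2) = mex{1} = 0
G(3) = mex{0} = 1
G(4) = mex{1} = 0
G(5) = mex{0} = 1
G(6) = mex{1} = 0
G(7) = mex{0} = 1
G(8) = mex{1,0} = 2
G(9) = mex{2,1} = 0
G(10) = mex{0,0} = 1
G(11) = mex{1,1} = 0
G(12) = mex{0,0} = 1
G_B(12) = 1.
Pile C, S = {1, 2, 3, 9}:
n : 0 1 2 3 4 5 6 7 8
G : 0 1 2 3 0 1 2 3 0
G_C(8) = 0.
Combined Grundy value = 1 ⊕ 1 ⊕ 0 = 0.
A winning move leaves total XOR = 0, i.e. changes one component's Grundy value g to g ⊕ X where X is the current total.
Pile A: target g' = 1⊕0 = 1, but every legal move changes the Grundy value (mex property), so 0 moves.
Pile B: target g' = 1⊕0 = 1, but every legal move changes the Grundy value (mex property), so 0 moves.
Pile C: target g' = 0⊕0 = 0, but every legal move changes the Grundy value (mex property), so 0 moves.

0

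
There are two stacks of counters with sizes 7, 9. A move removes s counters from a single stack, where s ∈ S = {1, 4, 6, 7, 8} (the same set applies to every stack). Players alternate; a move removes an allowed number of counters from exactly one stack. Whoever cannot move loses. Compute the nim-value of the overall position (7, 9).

0

All stacks use S = {1, 4, 6, 7, 8}:
n : 0 1 2 3 4 5 6 7 8 9
G : 0 1 0 1 2 0 1 2 3 2
Stack A: G(7) = 2.
Stack B: G(9) = 2.
Combined Grundy value = 2 ⊕ 2 = 0.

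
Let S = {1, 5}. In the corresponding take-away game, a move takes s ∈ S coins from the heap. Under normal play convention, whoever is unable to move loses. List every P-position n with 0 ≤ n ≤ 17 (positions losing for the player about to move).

0, 2, 4, 6, 8, 10, 12, 14, 16

G(0) = 0
G(1) = mex{0} = 1
G(2) = mex{1} = 0
G(3) = mex{0} = 1
G(4) = mex{1} = 0
G(5) = mex{0,0} = 1
G(6) = mex{1,1} = 0
G(7) = mex{0,0} = 1
G(8) = mex{1,1} = 0
G(9) = mex{0,0} = 1
G(10) = mex{1,1} = 0
G(11) = mex{0,0} = 1
G(12) = mex{1,1} = 0
G(13) = mex{0,0} = 1
G(14) = mex{1,1} = 0
G(15) = mex{0,0} = 1
G(16) = mex{1,1} = 0
G(17) = mex{0,0} = 1
P-positions are exactly the n with G(n) = 0.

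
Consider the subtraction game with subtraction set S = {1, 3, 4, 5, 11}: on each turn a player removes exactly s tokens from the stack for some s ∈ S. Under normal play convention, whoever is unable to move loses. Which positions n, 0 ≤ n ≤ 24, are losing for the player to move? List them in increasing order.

G(0) = 0
G(1) = mex{0} = 1
G(2) = mex{1} = 0
G(3) = mex{0,0} = 1
G(4) = mex{1,1,0} = 2
G(5) = mex{2,0,1,0} = 3
G(6) = mex{3,1,0,1} = 2
G(7) = mex{2,2,1,0} = 3
G(8) = mex{3,3,2,1} = 0
G(9) = mex{0,2,3,2} = 1
G(10) = mex{1,3,2,3} = 0
G(11) = mex{0,0,3,2,0} = 1
G(12) = mex{1,1,0,3,1} = 2
G(13) = mex{2,0,1,0,0} = 3
G(14) = mex{3,1,0,1,1} = 2
G(15) = mex{2,2,1,0,2} = 3
G(16) = mex{3,3,2,1,3} = 0
G(17) = mex{0,2,3,2,2} = 1
G(18) = mex{1,3,2,3,3} = 0
G(19) = mex{0,0,3,2,0} = 1
G(20) = mex{1,1,0,3,1} = 2
G(21) = mex{2,0,1,0,0} = 3
G(22) = mex{3,1,0,1,1} = 2
G(23) = mex{2,2,1,0,2} = 3
G(24) = mex{3,3,2,1,3} = 0
P-positions are exactly the n with G(n) = 0.

0, 2, 8, 10, 16, 18, 24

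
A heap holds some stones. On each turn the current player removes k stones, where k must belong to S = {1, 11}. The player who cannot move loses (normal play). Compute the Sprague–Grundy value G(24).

0

G(0) = 0
G(1) = mex{0} = 1
G(2) = mex{1} = 0
G(3) = mex{0} = 1
G(4) = mex{1} = 0
G(5) = mex{0} = 1
G(6) = mex{1} = 0
G(7) = mex{0} = 1
G(8) = mex{1} = 0
G(9) = mex{0} = 1
G(10) = mex{1} = 0
G(11) = mex{0,0} = 1
G(12) = mex{1,1} = 0
G(13) = mex{0,0} = 1
G(14) = mex{1,1} = 0
G(15) = mex{0,0} = 1
G(16) = mex{1,1} = 0
G(17) = mex{0,0} = 1
G(18) = mex{1,1} = 0
G(19) = mex{0,0} = 1
G(20) = mex{1,1} = 0
G(21) = mex{0,0} = 1
G(22) = mex{1,1} = 0
G(23) = mex{0,0} = 1
G(24) = mex{1,1} = 0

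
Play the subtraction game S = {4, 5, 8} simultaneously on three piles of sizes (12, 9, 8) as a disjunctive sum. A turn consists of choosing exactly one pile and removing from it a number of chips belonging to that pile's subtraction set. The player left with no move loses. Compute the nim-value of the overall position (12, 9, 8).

All piles use S = {4, 5, 8}:
n :  0  1  2  3  4  5  6  7  8  9 10 11 12
G :  0  0  0  0  1  1  1  1  2  2  2  2  0
Pile A: G(12) = 0.
Pile B: G(9) = 2.
Pile C: G(8) = 2.
Combined Grundy value = 0 ⊕ 2 ⊕ 2 = 0.

0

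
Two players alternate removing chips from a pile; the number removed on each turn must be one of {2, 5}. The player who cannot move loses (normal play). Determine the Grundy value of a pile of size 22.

0

G(0) = 0
G(1) = mex{} = 0
G(2) = mex{0} = 1
G(3) = mex{0} = 1
G(4) = mex{1} = 0
G(5) = mex{1,0} = 2
G(6) = mex{0,0} = 1
G(7) = mex{2,1} = 0
G(8) = mex{1,1} = 0
G(9) = mex{0,0} = 1
G(10) = mex{0,2} = 1
G(11) = mex{1,1} = 0
G(12) = mex{1,0} = 2
G(13) = mex{0,0} = 1
G(14) = mex{2,1} = 0
G(15) = mex{1,1} = 0
G(16) = mex{0,0} = 1
G(17) = mex{0,2} = 1
G(18) = mex{1,1} = 0
G(19) = mex{1,0} = 2
G(20) = mex{0,0} = 1
G(21) = mex{2,1} = 0
G(22) = mex{1,1} = 0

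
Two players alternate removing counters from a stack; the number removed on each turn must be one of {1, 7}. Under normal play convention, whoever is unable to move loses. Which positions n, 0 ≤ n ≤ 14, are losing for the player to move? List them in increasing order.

n :  0  1  2  3  4  5  6  7  8  9 10 11 12 13 14
G :  0  1  0  1  0  1  0  1  0  1  0  1  0  1  0
P-positions are exactly the n with G(n) = 0.

0, 2, 4, 6, 8, 10, 12, 14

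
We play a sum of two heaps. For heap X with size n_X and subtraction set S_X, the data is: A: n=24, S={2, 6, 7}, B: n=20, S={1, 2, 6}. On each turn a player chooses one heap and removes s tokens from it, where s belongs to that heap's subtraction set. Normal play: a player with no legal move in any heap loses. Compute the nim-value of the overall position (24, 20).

Heap A, S = {2, 6, 7}:
G(0) = 0
G(1) = mex{} = 0
G(2) = mex{0} = 1
G(3) = mex{0} = 1
G(4) = mex{1} = 0
G(5) = mex{1} = 0
G(6) = mex{0,0} = 1
G(7) = mex{0,0,0} = 1
G(8) = mex{1,1,0} = 2
G(9) = mex{1,1,1} = 0
G(10) = mex{2,0,1} = 3
G(11) = mex{0,0,0} = 1
G(12) = mex{3,1,0} = 2
G(13) = mex{1,1,1} = 0
G(14) = mex{2,2,1} = 0
G(15) = mex{0,0,2} = 1
G(16) = mex{0,3,0} = 1
G(17) = mex{1,1,3} = 0
G(18) = mex{1,2,1} = 0
G(19) = mex{0,0,2} = 1
G(20) = mex{0,0,0} = 1
G(21) = mex{1,1,0} = 2
G(22) = mex{1,1,1} = 0
G(23) = mex{2,0,1} = 3
G(24) = mex{0,0,0} = 1
G_A(24) = 1.
Heap B, S = {1, 2, 6}:
n :  0  1  2  3  4  5  6  7  8  9 10 11 12 13 14 15 16 17 18 19 20
G :  0  1  2  0  1  2  3  0  1  2  0  1  2  3  0  1  2  0  1  2  3
G_B(20) = 3.
Combined Grundy value = 1 ⊕ 3 = 2.

2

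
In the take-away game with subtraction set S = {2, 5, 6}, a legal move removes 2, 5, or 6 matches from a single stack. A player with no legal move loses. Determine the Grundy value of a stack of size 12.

G(0) = 0
G(1) = mex{} = 0
G(2) = mex{0} = 1
G(3) = mex{0} = 1
G(4) = mex{1} = 0
G(5) = mex{1,0} = 2
G(6) = mex{0,0,0} = 1
G(7) = mex{2,1,0} = 3
G(8) = mex{1,1,1} = 0
G(9) = mex{3,0,1} = 2
G(10) = mex{0,2,0} = 1
G(11) = mex{2,1,2} = 0
G(12) = mex{1,3,1} = 0

0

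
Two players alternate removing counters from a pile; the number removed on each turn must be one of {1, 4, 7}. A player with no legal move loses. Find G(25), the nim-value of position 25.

1

G(0) = 0
G(1) = mex{0} = 1
G(2) = mex{1} = 0
G(3) = mex{0} = 1
G(4) = mex{1,0} = 2
G(5) = mex{2,1} = 0
G(6) = mex{0,0} = 1
G(7) = mex{1,1,0} = 2
G(8) = mex{2,2,1} = 0
G(9) = mex{0,0,0} = 1
G(10) = mex{1,1,1} = 0
G(11) = mex{0,2,2} = 1
G(12) = mex{1,0,0} = 2
G(13) = mex{2,1,1} = 0
G(14) = mex{0,0,2} = 1
G(15) = mex{1,1,0} = 2
G(16) = mex{2,2,1} = 0
G(17) = mex{0,0,0} = 1
G(18) = mex{1,1,1} = 0
G(19) = mex{0,2,2} = 1
G(20) = mex{1,0,0} = 2
G(21) = mex{2,1,1} = 0
G(22) = mex{0,0,2} = 1
G(23) = mex{1,1,0} = 2
G(24) = mex{2,2,1} = 0
G(25) = mex{0,0,0} = 1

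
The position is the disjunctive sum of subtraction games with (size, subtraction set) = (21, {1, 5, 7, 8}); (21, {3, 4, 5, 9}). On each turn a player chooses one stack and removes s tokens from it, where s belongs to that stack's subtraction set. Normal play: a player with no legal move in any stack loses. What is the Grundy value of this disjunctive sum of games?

Stack A, S = {1, 5, 7, 8}:
G(0) = 0
G(1) = mex{0} = 1
G(2) = mex{1} = 0
G(3) = mex{0} = 1
G(4) = mex{1} = 0
G(5) = mex{0,0} = 1
G(6) = mex{1,1} = 0
G(7) = mex{0,0,0} = 1
G(8) = mex{1,1,1,0} = 2
G(9) = mex{2,0,0,1} = 3
G(10) = mex{3,1,1,0} = 2
G(11) = mex{2,0,0,1} = 3
G(12) = mex{3,1,1,0} = 2
G(13) = mex{2,2,0,1} = 3
G(14) = mex{3,3,1,0} = 2
G(15) = mex{2,2,2,1} = 0
G(16) = mex{0,3,3,2} = 1
G(17) = mex{1,2,2,3} = 0
G(18) = mex{0,3,3,2} = 1
G(19) = mex{1,2,2,3} = 0
G(20) = mex{0,0,3,2} = 1
G(21) = mex{1,1,2,3} = 0
G_A(21) = 0.
Stack B, S = {3, 4, 5, 9}:
G(0) = 0
G(1) = mex{} = 0
G(2) = mex{} = 0
G(3) = mex{0} = 1
G(4) = mex{0,0} = 1
G(5) = mex{0,0,0} = 1
G(6) = mex{1,0,0} = 2
G(7) = mex{1,1,0} = 2
G(8) = mex{1,1,1} = 0
G(9) = mex{2,1,1,0} = 3
G(10) = mex{2,2,1,0} = 3
G(11) = mex{0,2,2,0} = 1
G(12) = mex{3,0,2,1} = 4
G(13) = mex{3,3,0,1} = 2
G(14) = mex{1,3,3,1} = 0
G(15) = mex{4,1,3,2} = 0
G(16) = mex{2,4,1,2} = 0
G(17) = mex{0,2,4,0} = 1
G(18) = mex{0,0,2,3} = 1
G(19) = mex{0,0,0,3} = 1
G(20) = mex{1,0,0,1} = 2
G(21) = mex{1,1,0,4} = 2
G_B(21) = 2.
Combined Grundy value = 0 ⊕ 2 = 2.

2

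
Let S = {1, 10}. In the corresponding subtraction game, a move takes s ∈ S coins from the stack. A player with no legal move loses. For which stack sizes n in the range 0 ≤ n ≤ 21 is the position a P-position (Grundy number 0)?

G(0) = 0
G(1) = mex{0} = 1
G(2) = mex{1} = 0
G(3) = mex{0} = 1
G(4) = mex{1} = 0
G(5) = mex{0} = 1
G(6) = mex{1} = 0
G(7) = mex{0} = 1
G(8) = mex{1} = 0
G(9) = mex{0} = 1
G(10) = mex{1,0} = 2
G(11) = mex{2,1} = 0
G(12) = mex{0,0} = 1
G(13) = mex{1,1} = 0
G(14) = mex{0,0} = 1
G(15) = mex{1,1} = 0
G(16) = mex{0,0} = 1
G(17) = mex{1,1} = 0
G(18) = mex{0,0} = 1
G(19) = mex{1,1} = 0
G(20) = mex{0,2} = 1
G(21) = mex{1,0} = 2
P-positions are exactly the n with G(n) = 0.

0, 2, 4, 6, 8, 11, 13, 15, 17, 19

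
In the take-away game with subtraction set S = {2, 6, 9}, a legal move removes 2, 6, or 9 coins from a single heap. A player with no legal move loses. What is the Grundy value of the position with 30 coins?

0

n :  0  1  2  3  4  5  6  7  8  9 10 11 12 13 14 15 16 17 18 19 20 21 22 23 24 25 26 27 28 29 30
G :  0  0  1  1  0  0  1  1  0  2  1  3  0  2  1  0  0  1  1  0  0  1  1  0  2  1  3  0  2  1  0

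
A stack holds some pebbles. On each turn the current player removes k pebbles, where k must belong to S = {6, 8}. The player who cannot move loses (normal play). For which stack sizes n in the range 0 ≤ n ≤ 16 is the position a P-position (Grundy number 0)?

0, 1, 2, 3, 4, 5, 14, 15, 16

n :  0  1  2  3  4  5  6  7  8  9 10 11 12 13 14 15 16
G :  0  0  0  0  0  0  1  1  1  1  1  1  2  2  0  0  0
P-positions are exactly the n with G(n) = 0.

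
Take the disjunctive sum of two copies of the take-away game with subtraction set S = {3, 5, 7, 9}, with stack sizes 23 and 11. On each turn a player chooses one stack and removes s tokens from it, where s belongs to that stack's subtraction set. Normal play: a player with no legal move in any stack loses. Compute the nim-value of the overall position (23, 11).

All stacks use S = {3, 5, 7, 9}:
n :  0  1  2  3  4  5  6  7  8  9 10 11 12 13 14 15 16 17 18 19 20 21 22 23
G :  0  0  0  1  1  1  2  2  2  3  3  3  0  0  0  1  1  1  2  2  2  3  3  3
Stack A: G(23) = 3.
Stack B: G(11) = 3.
Combined Grundy value = 3 ⊕ 3 = 0.

0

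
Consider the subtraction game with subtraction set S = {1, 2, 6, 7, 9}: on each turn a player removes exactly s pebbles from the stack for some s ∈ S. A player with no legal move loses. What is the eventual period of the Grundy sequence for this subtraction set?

G(0) = 0
G(1) = mex{0} = 1
G(2) = mex{1,0} = 2
G(3) = mex{2,1} = 0
G(4) = mex{0,2} = 1
G(5) = mex{1,0} = 2
G(6) = mex{2,1,0} = 3
G(7) = mex{3,2,1,0} = 4
G(8) = mex{4,3,2,1} = 0
G(9) = mex{0,4,0,2,0} = 1
G(10) = mex{1,0,1,0,1} = 2
G(11) = mex{2,1,2,1,2} = 0
G(12) = mex{0,2,3,2,0} = 1
G(13) = mex{1,0,4,3,1} = 2
G(14) = mex{2,1,0,4,2} = 3
G(15) = mex{3,2,1,0,3} = 4
G(16) = mex{4,3,2,1,4} = 0
G(17) = mex{0,4,0,2,0} = 1
G(18) = mex{1,0,1,0,1} = 2
G(n+8) = G(n) holds for n = 0,…,8 (a full window of length max(S) = 9), so the sequence is purely periodic with period 8.

8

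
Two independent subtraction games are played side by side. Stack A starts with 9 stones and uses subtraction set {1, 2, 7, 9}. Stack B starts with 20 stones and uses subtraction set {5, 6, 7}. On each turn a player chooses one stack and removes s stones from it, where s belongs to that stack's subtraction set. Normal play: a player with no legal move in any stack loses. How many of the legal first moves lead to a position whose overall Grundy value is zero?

1

Stack A, S = {1, 2, 7, 9}:
n : 0 1 2 3 4 5 6 7 8 9
G : 0 1 2 0 1 2 0 1 2 3
G_A(9) = 3.
Stack B, S = {5, 6, 7}:
G(0) = 0
G(1) = mex{} = 0
G(2) = mex{} = 0
G(3) = mex{} = 0
G(4) = mex{} = 0
G(5) = mex{0} = 1
G(6) = mex{0,0} = 1
G(7) = mex{0,0,0} = 1
G(8) = mex{0,0,0} = 1
G(9) = mex{0,0,0} = 1
G(10) = mex{1,0,0} = 2
G(11) = mex{1,1,0} = 2
G(12) = mex{1,1,1} = 0
G(13) = mex{1,1,1} = 0
G(14) = mex{1,1,1} = 0
G(15) = mex{2,1,1} = 0
G(16) = mex{2,2,1} = 0
G(17) = mex{0,2,2} = 1
G(18) = mex{0,0,2} = 1
G(19) = mex{0,0,0} = 1
G(20) = mex{0,0,0} = 1
G_B(20) = 1.
Combined Grundy value = 3 ⊕ 1 = 2.
A winning move leaves total XOR = 0, i.e. changes one component's Grundy value g to g ⊕ X where X is the current total.
Stack A: need g' = 3⊕2 = 1. Options: 9−1→G=2, 9−2→G=1, 9−7→G=2, 9−9→G=0. Hits: 1.
Stack B: need g' = 1⊕2 = 3. Options: 20−5→G=0, 20−6→G=0, 20−7→G=0. Hits: 0.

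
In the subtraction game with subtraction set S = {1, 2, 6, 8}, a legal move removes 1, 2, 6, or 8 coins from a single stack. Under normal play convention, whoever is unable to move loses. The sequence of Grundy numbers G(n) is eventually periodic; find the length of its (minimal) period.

7

n :  0  1  2  3  4  5  6  7  8  9 10 11 12 13 14 15 16
G :  0  1  2  0  1  2  3  0  1  2  0  1  2  3  0  1  2
G(n+7) = G(n) holds for n = 0,…,7 (a full window of length max(S) = 8), so the sequence is purely periodic with period 7.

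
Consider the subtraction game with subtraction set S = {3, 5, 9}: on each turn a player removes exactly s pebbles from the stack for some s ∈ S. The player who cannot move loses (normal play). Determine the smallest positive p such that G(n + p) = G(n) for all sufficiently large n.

2

n :  0  1  2  3  4  5  6  7  8  9 10 11 12 13 14 15 16 17 18 19 20 21 22 23 24 25 26
G :  0  0  0  1  1  1  2  2  0  3  3  1  0  2  0  1  0  1  0  1  0  1  0  1  0  1  0
From n = 14 onward G(n+2) = G(n); since this holds over max(S) = 9 consecutive positions the period is 2 (pre-period 14).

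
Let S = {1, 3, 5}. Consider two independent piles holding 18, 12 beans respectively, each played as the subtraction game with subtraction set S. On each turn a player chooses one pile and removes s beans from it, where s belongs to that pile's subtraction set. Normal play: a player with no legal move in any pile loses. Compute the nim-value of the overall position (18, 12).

0

All piles use S = {1, 3, 5}:
G(0) = 0
G(1) = mex{0} = 1
G(2) = mex{1} = 0
G(3) = mex{0,0} = 1
G(4) = mex{1,1} = 0
G(5) = mex{0,0,0} = 1
G(6) = mex{1,1,1} = 0
G(7) = mex{0,0,0} = 1
G(8) = mex{1,1,1} = 0
G(9) = mex{0,0,0} = 1
G(10) = mex{1,1,1} = 0
G(11) = mex{0,0,0} = 1
G(12) = mex{1,1,1} = 0
G(13) = mex{0,0,0} = 1
G(14) = mex{1,1,1} = 0
G(15) = mex{0,0,0} = 1
G(16) = mex{1,1,1} = 0
G(17) = mex{0,0,0} = 1
G(18) = mex{1,1,1} = 0
Pile A: G(18) = 0.
Pile B: G(12) = 0.
Combined Grundy value = 0 ⊕ 0 = 0.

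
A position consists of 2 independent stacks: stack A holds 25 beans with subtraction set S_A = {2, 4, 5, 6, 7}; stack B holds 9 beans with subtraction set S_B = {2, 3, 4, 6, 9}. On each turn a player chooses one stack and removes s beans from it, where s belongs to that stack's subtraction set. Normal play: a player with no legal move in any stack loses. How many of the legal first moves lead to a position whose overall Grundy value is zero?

Stack A, S = {2, 4, 5, 6, 7}:
n :  0  1  2  3  4  5  6  7  8  9 10 11 12 13 14 15 16 17 18 19 20 21 22 23 24 25
G :  0  0  1  1  2  2  3  3  4  0  0  1  1  2  2  3  3  4  0  0  1  1  2  2  3  3
G_A(25) = 3.
Stack B, S = {2, 3, 4, 6, 9}:
G(0) = 0
G(1) = mex{} = 0
G(2) = mex{0} = 1
G(3) = mex{0,0} = 1
G(4) = mex{1,0,0} = 2
G(5) = mex{1,1,0} = 2
G(6) = mex{2,1,1,0} = 3
G(7) = mex{2,2,1,0} = 3
G(8) = mex{3,2,2,1} = 0
G(9) = mex{3,3,2,1,0} = 4
G_B(9) = 4.
Combined Grundy value = 3 ⊕ 4 = 7.
A winning move leaves total XOR = 0, i.e. changes one component's Grundy value g to g ⊕ X where X is the current total.
Stack A: need g' = 3⊕7 = 4. Options: 25−2→G=2, 25−4→G=1, 25−5→G=1, 25−6→G=0, 25−7→G=0. Hits: 0.
Stack B: need g' = 4⊕7 = 3. Options: 9−2→G=3, 9−3→G=3, 9−4→G=2, 9−6→G=1, 9−9→G=0. Hits: 2.

2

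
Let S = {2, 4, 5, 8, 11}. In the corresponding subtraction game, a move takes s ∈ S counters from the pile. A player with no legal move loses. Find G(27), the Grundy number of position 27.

1

G(0) = 0
G(1) = mex{} = 0
G(2) = mex{0} = 1
G(3) = mex{0} = 1
G(4) = mex{1,0} = 2
G(5) = mex{1,0,0} = 2
G(6) = mex{2,1,0} = 3
G(7) = mex{2,1,1} = 0
G(8) = mex{3,2,1,0} = 4
G(9) = mex{0,2,2,0} = 1
G(10) = mex{4,3,2,1} = 0
G(11) = mex{1,0,3,1,0} = 2
G(12) = mex{0,4,0,2,0} = 1
G(13) = mex{2,1,4,2,1} = 0
G(14) = mex{1,0,1,3,1} = 2
G(15) = mex{0,2,0,0,2} = 1
G(16) = mex{2,1,2,4,2} = 0
G(17) = mex{1,0,1,1,3} = 2
G(18) = mex{0,2,0,0,0} = 1
G(19) = mex{2,1,2,2,4} = 0
G(20) = mex{1,0,1,1,1} = 2
G(21) = mex{0,2,0,0,0} = 1
G(22) = mex{2,1,2,2,2} = 0
G(23) = mex{1,0,1,1,1} = 2
G(24) = mex{0,2,0,0,0} = 1
G(25) = mex{2,1,2,2,2} = 0
G(26) = mex{1,0,1,1,1} = 2
G(27) = mex{0,2,0,0,0} = 1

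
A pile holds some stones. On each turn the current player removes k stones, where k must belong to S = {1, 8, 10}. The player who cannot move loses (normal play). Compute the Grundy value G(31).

0

n :  0  1  2  3  4  5  6  7  8  9 10 11 12 13 14 15 16 17 18 19 20 21 22 23 24 25 26 27 28 29 30 31
G :  0  1  0  1  0  1  0  1  2  0  1  0  1  0  1  0  1  2  0  1  0  1  0  1  0  1  2  0  1  0  1  0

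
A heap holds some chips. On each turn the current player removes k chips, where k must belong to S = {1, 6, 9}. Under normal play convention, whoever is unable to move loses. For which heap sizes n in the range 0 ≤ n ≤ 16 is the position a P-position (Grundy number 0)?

G(0) = 0
G(1) = mex{0} = 1
G(2) = mex{1} = 0
G(3) = mex{0} = 1
G(4) = mex{1} = 0
G(5) = mex{0} = 1
G(6) = mex{1,0} = 2
G(7) = mex{2,1} = 0
G(8) = mex{0,0} = 1
G(9) = mex{1,1,0} = 2
G(10) = mex{2,0,1} = 3
G(11) = mex{3,1,0} = 2
G(12) = mex{2,2,1} = 0
G(13) = mex{0,0,0} = 1
G(14) = mex{1,1,1} = 0
G(15) = mex{0,2,2} = 1
G(16) = mex{1,3,0} = 2
P-positions are exactly the n with G(n) = 0.

0, 2, 4, 7, 12, 14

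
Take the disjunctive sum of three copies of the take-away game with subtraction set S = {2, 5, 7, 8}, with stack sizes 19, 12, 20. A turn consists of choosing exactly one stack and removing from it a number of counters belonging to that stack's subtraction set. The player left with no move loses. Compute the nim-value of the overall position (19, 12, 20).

All stacks use S = {2, 5, 7, 8}:
G(0) = 0
G(1) = mex{} = 0
G(2) = mex{0} = 1
G(3) = mex{0} = 1
G(4) = mex{1} = 0
G(5) = mex{1,0} = 2
G(6) = mex{0,0} = 1
G(7) = mex{2,1,0} = 3
G(8) = mex{1,1,0,0} = 2
G(9) = mex{3,0,1,0} = 2
G(10) = mex{2,2,1,1} = 0
G(11) = mex{2,1,0,1} = 3
G(12) = mex{0,3,2,0} = 1
G(13) = mex{3,2,1,2} = 0
G(14) = mex{1,2,3,1} = 0
G(15) = mex{0,0,2,3} = 1
G(16) = mex{0,3,2,2} = 1
G(17) = mex{1,1,0,2} = 3
G(18) = mex{1,0,3,0} = 2
G(19) = mex{3,0,1,3} = 2
G(20) = mex{2,1,0,1} = 3
Stack A: G(19) = 2.
Stack B: G(12) = 1.
Stack C: G(20) = 3.
Combined Grundy value = 2 ⊕ 1 ⊕ 3 = 0.

0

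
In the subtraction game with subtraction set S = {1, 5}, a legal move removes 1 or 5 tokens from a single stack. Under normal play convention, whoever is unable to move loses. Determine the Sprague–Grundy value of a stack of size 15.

n :  0  1  2  3  4  5  6  7  8  9 10 11 12 13 14 15
G :  0  1  0  1  0  1  0  1  0  1  0  1  0  1  0  1

1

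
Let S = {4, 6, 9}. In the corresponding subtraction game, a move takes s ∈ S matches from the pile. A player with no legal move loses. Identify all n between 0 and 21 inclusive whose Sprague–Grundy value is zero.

G(0) = 0
G(1) = mex{} = 0
G(2) = mex{} = 0
G(3) = mex{} = 0
G(4) = mex{0} = 1
G(5) = mex{0} = 1
G(6) = mex{0,0} = 1
G(7) = mex{0,0} = 1
G(8) = mex{1,0} = 2
G(9) = mex{1,0,0} = 2
G(10) = mex{1,1,0} = 2
G(11) = mex{1,1,0} = 2
G(12) = mex{2,1,0} = 3
G(13) = mex{2,1,1} = 0
G(14) = mex{2,2,1} = 0
G(15) = mex{2,2,1} = 0
G(16) = mex{3,2,1} = 0
G(17) = mex{0,2,2} = 1
G(18) = mex{0,3,2} = 1
G(19) = mex{0,0,2} = 1
G(20) = mex{0,0,2} = 1
G(21) = mex{1,0,3} = 2
P-positions are exactly the n with G(n) = 0.

0, 1, 2, 3, 13, 14, 15, 16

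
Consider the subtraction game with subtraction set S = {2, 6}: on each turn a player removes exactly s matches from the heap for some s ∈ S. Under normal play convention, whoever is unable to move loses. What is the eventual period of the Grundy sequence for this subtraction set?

n :  0  1  2  3  4  5  6  7  8  9 10 11 12 13 14
G :  0  0  1  1  0  0  1  1  0  0  1  1  0  0  1
G(n+4) = G(n) holds for n = 0,…,5 (a full window of length max(S) = 6), so the sequence is purely periodic with period 4.

4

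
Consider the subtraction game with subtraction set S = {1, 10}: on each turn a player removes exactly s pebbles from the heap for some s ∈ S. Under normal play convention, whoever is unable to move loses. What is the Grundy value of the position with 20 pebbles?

G(0) = 0
G(1) = mex{0} = 1
G(2) = mex{1} = 0
G(3) = mex{0} = 1
G(4) = mex{1} = 0
G(5) = mex{0} = 1
G(6) = mex{1} = 0
G(7) = mex{0} = 1
G(8) = mex{1} = 0
G(9) = mex{0} = 1
G(10) = mex{1,0} = 2
G(11) = mex{2,1} = 0
G(12) = mex{0,0} = 1
G(13) = mex{1,1} = 0
G(14) = mex{0,0} = 1
G(15) = mex{1,1} = 0
G(16) = mex{0,0} = 1
G(17) = mex{1,1} = 0
G(18) = mex{0,0} = 1
G(19) = mex{1,1} = 0
G(20) = mex{0,2} = 1

1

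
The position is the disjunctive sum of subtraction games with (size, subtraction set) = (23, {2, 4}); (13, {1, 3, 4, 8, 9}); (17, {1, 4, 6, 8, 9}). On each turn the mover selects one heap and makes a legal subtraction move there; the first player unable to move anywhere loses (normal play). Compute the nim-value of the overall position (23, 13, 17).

3

Heap A, S = {2, 4}:
G(0) = 0
G(1) = mex{} = 0
G(2) = mex{0} = 1
G(3) = mex{0} = 1
G(4) = mex{1,0} = 2
G(5) = mex{1,0} = 2
G(6) = mex{2,1} = 0
G(7) = mex{2,1} = 0
G(8) = mex{0,2} = 1
G(9) = mex{0,2} = 1
G(10) = mex{1,0} = 2
G(11) = mex{1,0} = 2
G(12) = mex{2,1} = 0
G(13) = mex{2,1} = 0
G(14) = mex{0,2} = 1
G(15) = mex{0,2} = 1
G(16) = mex{1,0} = 2
G(17) = mex{1,0} = 2
G(18) = mex{2,1} = 0
G(19) = mex{2,1} = 0
G(20) = mex{0,2} = 1
G(21) = mex{0,2} = 1
G(22) = mex{1,0} = 2
G(23) = mex{1,0} = 2
G_A(23) = 2.
Heap B, S = {1, 3, 4, 8, 9}:
G(0) = 0
G(1) = mex{0} = 1
G(2) = mex{1} = 0
G(3) = mex{0,0} = 1
G(4) = mex{1,1,0} = 2
G(5) = mex{2,0,1} = 3
G(6) = mex{3,1,0} = 2
G(7) = mex{2,2,1} = 0
G(8) = mex{0,3,2,0} = 1
G(9) = mex{1,2,3,1,0} = 4
G(10) = mex{4,0,2,0,1} = 3
G(11) = mex{3,1,0,1,0} = 2
G(12) = mex{2,4,1,2,1} = 0
G(13) = mex{0,3,4,3,2} = 1
G_B(13) = 1.
Heap C, S = {1, 4, 6, 8, 9}:
n :  0  1  2  3  4  5  6  7  8  9 10 11 12 13 14 15 16 17
G :  0  1  0  1  2  0  1  0  1  2  3  2  0  1  2  3  2  0
G_C(17) = 0.
Combined Grundy value = 2 ⊕ 1 ⊕ 0 = 3.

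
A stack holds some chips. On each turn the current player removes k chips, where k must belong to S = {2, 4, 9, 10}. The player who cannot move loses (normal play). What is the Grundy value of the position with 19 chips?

0

n :  0  1  2  3  4  5  6  7  8  9 10 11 12 13 14 15 16 17 18 19
G :  0  0  1  1  2  2  0  0  1  1  2  2  0  0  1  1  2  2  0  0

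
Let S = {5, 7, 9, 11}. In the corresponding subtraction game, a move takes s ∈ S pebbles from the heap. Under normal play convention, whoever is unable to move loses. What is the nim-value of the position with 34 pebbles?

0

n :  0  1  2  3  4  5  6  7  8  9 10 11 12 13 14 15 16 17 18 19 20 21 22 23 24 25 26 27 28 29 30 31 32 33 34
G :  0  0  0  0  0  1  1  1  1  1  2  2  2  2  2  3  0  0  0  0  0  1  1  1  1  1  2  2  2  2  2  3  0  0  0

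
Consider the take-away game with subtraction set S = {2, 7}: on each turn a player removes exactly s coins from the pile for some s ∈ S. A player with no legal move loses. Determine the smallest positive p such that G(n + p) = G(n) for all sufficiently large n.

9

n :  0  1  2  3  4  5  6  7  8  9 10 11 12 13 14 15 16 17 18 19
G :  0  0  1  1  0  0  1  1  2  0  0  1  1  0  0  1  1  2  0  0
G(n+9) = G(n) holds for n = 0,…,6 (a full window of length max(S) = 7), so the sequence is purely periodic with period 9.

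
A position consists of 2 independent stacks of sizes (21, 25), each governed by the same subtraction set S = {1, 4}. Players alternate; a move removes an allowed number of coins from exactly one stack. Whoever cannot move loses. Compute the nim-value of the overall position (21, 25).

All stacks use S = {1, 4}:
n :  0  1  2  3  4  5  6  7  8  9 10 11 12 13 14 15 16 17 18 19 20 21 22 23 24 25
G :  0  1  0  1  2  0  1  0  1  2  0  1  0  1  2  0  1  0  1  2  0  1  0  1  2  0
Stack A: G(21) = 1.
Stack B: G(25) = 0.
Combined Grundy value = 1 ⊕ 0 = 1.

1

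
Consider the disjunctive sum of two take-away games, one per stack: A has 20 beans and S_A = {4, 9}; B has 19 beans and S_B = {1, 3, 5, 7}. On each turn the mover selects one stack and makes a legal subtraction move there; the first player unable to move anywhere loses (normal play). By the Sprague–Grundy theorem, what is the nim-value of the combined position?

Stack A, S = {4, 9}:
G(0) = 0
G(1) = mex{} = 0
G(2) = mex{} = 0
G(3) = mex{} = 0
G(4) = mex{0} = 1
G(5) = mex{0} = 1
G(6) = mex{0} = 1
G(7) = mex{0} = 1
G(8) = mex{1} = 0
G(9) = mex{1,0} = 2
G(10) = mex{1,0} = 2
G(11) = mex{1,0} = 2
G(12) = mex{0,0} = 1
G(13) = mex{2,1} = 0
G(14) = mex{2,1} = 0
G(15) = mex{2,1} = 0
G(16) = mex{1,1} = 0
G(17) = mex{0,0} = 1
G(18) = mex{0,2} = 1
G(19) = mex{0,2} = 1
G(20) = mex{0,2} = 1
G_A(20) = 1.
Stack B, S = {1, 3, 5, 7}:
n :  0  1  2  3  4  5  6  7  8  9 10 11 12 13 14 15 16 17 18 19
G :  0  1  0  1  0  1  0  1  0  1  0  1  0  1  0  1  0  1  0  1
G_B(19) = 1.
Combined Grundy value = 1 ⊕ 1 = 0.

0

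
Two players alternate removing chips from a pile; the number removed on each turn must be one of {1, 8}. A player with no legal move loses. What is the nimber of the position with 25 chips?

n :  0  1  2  3  4  5  6  7  8  9 10 11 12 13 14 15 16 17 18 19 20 21 22 23 24 25
G :  0  1  0  1  0  1  0  1  2  0  1  0  1  0  1  0  1  2  0  1  0  1  0  1  0  1

1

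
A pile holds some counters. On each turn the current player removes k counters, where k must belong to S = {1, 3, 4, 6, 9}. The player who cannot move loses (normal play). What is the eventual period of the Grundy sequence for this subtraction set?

12

n :  0  1  2  3  4  5  6  7  8  9 10 11 12 13 14 15 16 17 18 19 20 21 22 23 24 25
G :  0  1  0  1  2  3  2  0  1  4  3  2  0  1  0  1  2  3  2  0  1  4  3  2  0  1
G(n+12) = G(n) holds for n = 0,…,8 (a full window of length max(S) = 9), so the sequence is purely periodic with period 12.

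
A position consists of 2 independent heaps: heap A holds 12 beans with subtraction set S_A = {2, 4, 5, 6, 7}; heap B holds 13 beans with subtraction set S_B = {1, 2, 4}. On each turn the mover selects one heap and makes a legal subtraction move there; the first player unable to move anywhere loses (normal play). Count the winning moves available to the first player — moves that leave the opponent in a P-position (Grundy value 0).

Heap A, S = {2, 4, 5, 6, 7}:
n :  0  1  2  3  4  5  6  7  8  9 10 11 12
G :  0  0  1  1  2  2  3  3  4  0  0  1  1
G_A(12) = 1.
Heap B, S = {1, 2, 4}:
G(0) = 0
G(1) = mex{0} = 1
G(2) = mex{1,0} = 2
G(3) = mex{2,1} = 0
G(4) = mex{0,2,0} = 1
G(5) = mex{1,0,1} = 2
G(6) = mex{2,1,2} = 0
G(7) = mex{0,2,0} = 1
G(8) = mex{1,0,1} = 2
G(9) = mex{2,1,2} = 0
G(10) = mex{0,2,0} = 1
G(11) = mex{1,0,1} = 2
G(12) = mex{2,1,2} = 0
G(13) = mex{0,2,0} = 1
G_B(13) = 1.
Combined Grundy value = 1 ⊕ 1 = 0.
A winning move leaves total XOR = 0, i.e. changes one component's Grundy value g to g ⊕ X where X is the current total.
Heap A: target g' = 1⊕0 = 1, but every legal move changes the Grundy value (mex property), so 0 moves.
Heap B: target g' = 1⊕0 = 1, but every legal move changes the Grundy value (mex property), so 0 moves.

0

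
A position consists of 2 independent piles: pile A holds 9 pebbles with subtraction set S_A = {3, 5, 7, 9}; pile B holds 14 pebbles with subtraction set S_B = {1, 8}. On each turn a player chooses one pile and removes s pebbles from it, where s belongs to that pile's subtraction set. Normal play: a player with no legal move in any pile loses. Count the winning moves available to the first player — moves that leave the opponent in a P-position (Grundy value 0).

Pile A, S = {3, 5, 7, 9}:
G(0) = 0
G(1) = mex{} = 0
G(2) = mex{} = 0
G(3) = mex{0} = 1
G(4) = mex{0} = 1
G(5) = mex{0,0} = 1
G(6) = mex{1,0} = 2
G(7) = mex{1,0,0} = 2
G(8) = mex{1,1,0} = 2
G(9) = mex{2,1,0,0} = 3
G_A(9) = 3.
Pile B, S = {1, 8}:
n :  0  1  2  3  4  5  6  7  8  9 10 11 12 13 14
G :  0  1  0  1  0  1  0  1  2  0  1  0  1  0  1
G_B(14) = 1.
Combined Grundy value = 3 ⊕ 1 = 2.
A winning move leaves total XOR = 0, i.e. changes one component's Grundy value g to g ⊕ X where X is the current total.
Pile A: need g' = 3⊕2 = 1. Options: 9−3→G=2, 9−5→G=1, 9−7→G=0, 9−9→G=0. Hits: 1.
Pile B: need g' = 1⊕2 = 3. Options: 14−1→G=0, 14−8→G=0. Hits: 0.

1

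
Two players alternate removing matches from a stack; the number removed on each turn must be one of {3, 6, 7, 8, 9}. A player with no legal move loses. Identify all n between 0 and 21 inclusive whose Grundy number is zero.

0, 1, 2, 12, 13, 14

G(0) = 0
G(1) = mex{} = 0
G(2) = mex{} = 0
G(3) = mex{0} = 1
G(4) = mex{0} = 1
G(5) = mex{0} = 1
G(6) = mex{1,0} = 2
G(7) = mex{1,0,0} = 2
G(8) = mex{1,0,0,0} = 2
G(9) = mex{2,1,0,0,0} = 3
G(10) = mex{2,1,1,0,0} = 3
G(11) = mex{2,1,1,1,0} = 3
G(12) = mex{3,2,1,1,1} = 0
G(13) = mex{3,2,2,1,1} = 0
G(14) = mex{3,2,2,2,1} = 0
G(15) = mex{0,3,2,2,2} = 1
G(16) = mex{0,3,3,2,2} = 1
G(17) = mex{0,3,3,3,2} = 1
G(18) = mex{1,0,3,3,3} = 2
G(19) = mex{1,0,0,3,3} = 2
G(20) = mex{1,0,0,0,3} = 2
G(21) = mex{2,1,0,0,0} = 3
P-positions are exactly the n with G(n) = 0.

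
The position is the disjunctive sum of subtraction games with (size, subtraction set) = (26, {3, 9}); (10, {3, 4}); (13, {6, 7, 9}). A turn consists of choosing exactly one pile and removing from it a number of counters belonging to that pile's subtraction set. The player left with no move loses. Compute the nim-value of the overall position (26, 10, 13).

Pile A, S = {3, 9}:
G(0) = 0
G(1) = mex{} = 0
G(2) = mex{} = 0
G(3) = mex{0} = 1
G(4) = mex{0} = 1
G(5) = mex{0} = 1
G(6) = mex{1} = 0
G(7) = mex{1} = 0
G(8) = mex{1} = 0
G(9) = mex{0,0} = 1
G(10) = mex{0,0} = 1
G(11) = mex{0,0} = 1
G(12) = mex{1,1} = 0
G(13) = mex{1,1} = 0
G(14) = mex{1,1} = 0
G(15) = mex{0,0} = 1
G(16) = mex{0,0} = 1
G(17) = mex{0,0} = 1
G(18) = mex{1,1} = 0
G(19) = mex{1,1} = 0
G(20) = mex{1,1} = 0
G(21) = mex{0,0} = 1
G(22) = mex{0,0} = 1
G(23) = mex{0,0} = 1
G(24) = mex{1,1} = 0
G(25) = mex{1,1} = 0
G(26) = mex{1,1} = 0
G_A(26) = 0.
Pile B, S = {3, 4}:
n :  0  1  2  3  4  5  6  7  8  9 10
G :  0  0  0  1  1  1  2  0  0  0  1
G_B(10) = 1.
Pile C, S = {6, 7, 9}:
n :  0  1  2  3  4  5  6  7  8  9 10 11 12 13
G :  0  0  0  0  0  0  1  1  1  1  1  1  2  2
G_C(13) = 2.
Combined Grundy value = 0 ⊕ 1 ⊕ 2 = 3.

3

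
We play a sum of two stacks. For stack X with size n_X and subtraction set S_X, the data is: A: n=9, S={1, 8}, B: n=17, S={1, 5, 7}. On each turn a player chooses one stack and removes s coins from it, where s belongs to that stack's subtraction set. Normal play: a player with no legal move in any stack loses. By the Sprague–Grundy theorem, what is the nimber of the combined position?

Stack A, S = {1, 8}:
G(0) = 0
G(1) = mex{0} = 1
G(2) = mex{1} = 0
G(3) = mex{0} = 1
G(4) = mex{1} = 0
G(5) = mex{0} = 1
G(6) = mex{1} = 0
G(7) = mex{0} = 1
G(8) = mex{1,0} = 2
G(9) = mex{2,1} = 0
G_A(9) = 0.
Stack B, S = {1, 5, 7}:
n :  0  1  2  3  4  5  6  7  8  9 10 11 12 13 14 15 16 17
G :  0  1  0  1  0  1  0  1  0  1  0  1  0  1  0  1  0  1
G_B(17) = 1.
Combined Grundy value = 0 ⊕ 1 = 1.

1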